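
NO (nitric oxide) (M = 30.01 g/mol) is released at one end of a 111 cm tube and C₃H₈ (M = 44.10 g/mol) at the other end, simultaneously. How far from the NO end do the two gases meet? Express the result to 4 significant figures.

60.82 cm

The fronts meet when d_NO + d_C₃H₈ = L with d_NO/d_C₃H₈ = √(M_C₃H₈/M_NO) (Graham's law). Here √(M_C₃H₈/M_NO) = √(44.10/30.01) = 1.212.
With d_NO + d_C₃H₈ = 111 cm, d_C₃H₈ = 111/(1 + 1.212) = 50.18 cm.
d_NO = 111 − 50.18 = 60.82 cm.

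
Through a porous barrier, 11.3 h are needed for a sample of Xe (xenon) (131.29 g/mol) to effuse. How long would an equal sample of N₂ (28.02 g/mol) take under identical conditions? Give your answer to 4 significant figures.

5.220 h

From Graham's law, t_N₂/t_Xe = √(M_N₂/M_Xe) = √(28.02/131.29) = √0.2134 = 0.4620.
So the time for N₂ is 11.3 × 0.4620 = 5.220 h.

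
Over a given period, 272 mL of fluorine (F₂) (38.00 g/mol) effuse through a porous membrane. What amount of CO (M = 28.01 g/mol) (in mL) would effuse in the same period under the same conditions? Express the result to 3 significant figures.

By Graham's law, rate_CO/rate_F₂ = √(M_F₂/M_CO) = √(38.00/28.01) = √1.357 = 1.165.
So the volume for CO is 272 × 1.165 = 317 mL.

317 mL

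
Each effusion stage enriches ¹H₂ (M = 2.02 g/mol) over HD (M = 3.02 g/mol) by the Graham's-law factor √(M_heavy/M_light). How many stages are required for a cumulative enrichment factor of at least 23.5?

With α = √(3.02/2.02) per stage, ln α = ½ ln(1.49505) = 0.2011.
Need α^N ≥ 23.5 ⇒ N ≥ ln(23.5) / ln α = 3.157 / 0.2011 = 15.70.
So at least 16 stages are needed.

16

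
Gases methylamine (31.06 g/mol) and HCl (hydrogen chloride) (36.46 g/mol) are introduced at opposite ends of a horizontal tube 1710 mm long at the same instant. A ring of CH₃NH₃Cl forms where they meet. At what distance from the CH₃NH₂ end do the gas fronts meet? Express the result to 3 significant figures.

Distances travelled in equal time are proportional to diffusion rates, so d_CH₃NH₂/d_HCl = √(M_HCl/M_CH₃NH₂) = √(36.46/31.06) = 1.083.
With d_CH₃NH₂ + d_HCl = 1710 mm, d_HCl = 1710/(1 + 1.083) = 820.8 mm.
d_CH₃NH₂ = 1710 − 820.8 = 889 mm.

889 mm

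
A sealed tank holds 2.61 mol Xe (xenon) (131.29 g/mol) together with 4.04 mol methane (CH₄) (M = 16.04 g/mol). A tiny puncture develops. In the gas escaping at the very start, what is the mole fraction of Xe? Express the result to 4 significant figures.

0.1842

Rate_i ∝ x_i/√M_i (Graham's law weighted by mole fraction), so the effusate composition follows n_i/√M_i.
Mole fraction of Xe in the effusate = (n_Xe/√M_Xe) / (n_Xe/√M_Xe + n_CH₄/√M_CH₄)
= (2.61/√131.29) / (2.61/√131.29 + 4.04/√16.04) = 0.2278/(0.2278 + 1.009) = 0.1842.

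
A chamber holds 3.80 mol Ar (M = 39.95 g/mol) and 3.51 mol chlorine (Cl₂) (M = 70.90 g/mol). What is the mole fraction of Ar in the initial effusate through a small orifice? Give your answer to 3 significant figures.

0.591

Rate_i ∝ x_i/√M_i (Graham's law weighted by mole fraction), so the effusate composition follows n_i/√M_i.
So x_Ar in the escaping gas = (n_Ar/√M_Ar) / Σ(n_i/√M_i)
= (3.80/√39.95) / (3.80/√39.95 + 3.51/√70.90) = 0.6012/(0.6012 + 0.4169) = 0.591.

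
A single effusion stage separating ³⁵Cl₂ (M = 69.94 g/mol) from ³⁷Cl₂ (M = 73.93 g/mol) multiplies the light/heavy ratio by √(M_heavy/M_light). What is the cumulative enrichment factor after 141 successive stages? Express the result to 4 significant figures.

After 141 stages the ratio has grown by (√(73.93/69.94))^141 = (73.93/69.94)^(141/2).
= 1.05705^(141/2) = 49.97.

49.97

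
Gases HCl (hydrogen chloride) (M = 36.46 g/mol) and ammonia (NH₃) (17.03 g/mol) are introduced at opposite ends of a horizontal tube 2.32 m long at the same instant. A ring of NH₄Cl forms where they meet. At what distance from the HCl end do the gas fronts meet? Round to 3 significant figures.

The fronts meet when d_HCl + d_NH₃ = L with d_HCl/d_NH₃ = √(M_NH₃/M_HCl) (Graham's law). Here √(M_NH₃/M_HCl) = √(17.03/36.46) = 0.6834.
With d_HCl + d_NH₃ = 2.32 m, d_NH₃ = 2.32/(1 + 0.6834) = 1.378 m.
d_HCl = 2.32 − 1.378 = 0.942 m.

0.942 m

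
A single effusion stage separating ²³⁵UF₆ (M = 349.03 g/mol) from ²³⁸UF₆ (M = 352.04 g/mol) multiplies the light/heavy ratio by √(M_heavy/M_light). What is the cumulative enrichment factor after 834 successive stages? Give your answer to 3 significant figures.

After 834 stages the ratio has grown by (√(352.04/349.03))^834 = (352.04/349.03)^(834/2).
= 1.00862^417 = 35.9.

35.9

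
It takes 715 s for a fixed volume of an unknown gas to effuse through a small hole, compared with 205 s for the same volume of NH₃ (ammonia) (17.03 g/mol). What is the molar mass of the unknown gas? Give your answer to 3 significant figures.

207 g/mol

By Graham's law, t_X/t_NH₃ = √(M_X/M_NH₃).
715/205 = 3.488 = √(M_X/17.03)
M_X = 17.03 × 3.488² = 17.03 × 12.16 = 207 g/mol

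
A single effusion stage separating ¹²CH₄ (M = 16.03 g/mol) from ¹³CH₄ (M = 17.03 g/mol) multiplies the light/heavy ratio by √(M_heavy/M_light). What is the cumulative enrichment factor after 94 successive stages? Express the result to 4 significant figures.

17.19

Overall factor = α^94 with α = √(17.03/16.03), i.e. (17.03/16.03)^(94/2).
= 1.06238^47 = 17.19.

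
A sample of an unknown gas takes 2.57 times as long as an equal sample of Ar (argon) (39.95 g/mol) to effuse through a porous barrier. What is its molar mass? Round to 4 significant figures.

263.9 g/mol

From Graham's law, t_X/t_Ar = √(M_X/M_Ar).
2.57 = √(M_X/39.95)
M_X = 39.95 × 2.57² = 39.95 × 6.605 = 263.9 g/mol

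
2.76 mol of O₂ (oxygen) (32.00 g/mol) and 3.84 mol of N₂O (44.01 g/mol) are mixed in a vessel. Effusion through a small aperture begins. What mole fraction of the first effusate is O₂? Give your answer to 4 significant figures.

0.4574

Effusion rate of each component ∝ n_i/√M_i (partial pressure × 1/√M).
So x_O₂ in the escaping gas = (n_O₂/√M_O₂) / Σ(n_i/√M_i)
= (2.76/√32.00) / (2.76/√32.00 + 3.84/√44.01) = 0.4879/(0.4879 + 0.5788) = 0.4574.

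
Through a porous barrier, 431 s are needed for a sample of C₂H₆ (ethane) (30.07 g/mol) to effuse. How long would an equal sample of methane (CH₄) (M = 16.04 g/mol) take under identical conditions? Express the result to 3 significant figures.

315 s

From Graham's law, t_CH₄/t_C₂H₆ = √(M_CH₄/M_C₂H₆) = √(16.04/30.07) = √0.5334 = 0.7304.
So the time for CH₄ is 431 × 0.7304 = 315 s.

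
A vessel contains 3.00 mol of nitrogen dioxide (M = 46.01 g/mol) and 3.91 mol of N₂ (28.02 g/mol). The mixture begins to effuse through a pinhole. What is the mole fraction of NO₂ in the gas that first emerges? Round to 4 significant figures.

0.3745

Rate_i ∝ x_i/√M_i (Graham's law weighted by mole fraction), so the effusate composition follows n_i/√M_i.
Mole fraction of NO₂ in the effusate = (n_NO₂/√M_NO₂) / (n_NO₂/√M_NO₂ + n_N₂/√M_N₂)
= (3.00/√46.01) / (3.00/√46.01 + 3.91/√28.02) = 0.4423/(0.4423 + 0.7387) = 0.3745.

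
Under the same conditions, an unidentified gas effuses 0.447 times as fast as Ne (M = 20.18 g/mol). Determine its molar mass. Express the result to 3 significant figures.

101 g/mol

Graham's law gives rate_X/rate_Ne = √(M_Ne/M_X).
0.447 = √(20.18/M_X)
M_X = 20.18 / 0.447² = 20.18 / 0.1998 = 101 g/mol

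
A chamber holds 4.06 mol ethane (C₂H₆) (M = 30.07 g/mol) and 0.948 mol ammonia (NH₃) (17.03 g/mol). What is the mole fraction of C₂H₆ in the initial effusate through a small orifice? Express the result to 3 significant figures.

0.763

Effusion rate of each component ∝ n_i/√M_i (partial pressure × 1/√M).
x_C₂H₆(eff) = (n_C₂H₆/√M_C₂H₆) / (n_C₂H₆/√M_C₂H₆ + n_NH₃/√M_NH₃)
= (4.06/√30.07) / (4.06/√30.07 + 0.948/√17.03) = 0.7404/(0.7404 + 0.2297) = 0.763.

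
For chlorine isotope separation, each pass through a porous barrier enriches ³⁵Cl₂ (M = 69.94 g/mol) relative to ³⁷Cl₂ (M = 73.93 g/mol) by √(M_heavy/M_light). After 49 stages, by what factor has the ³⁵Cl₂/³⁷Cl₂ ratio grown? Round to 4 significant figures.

3.893

The single-stage factor is √(M_heavy/M_light), so 49 stages give [√(73.93/69.94)]^49 = (73.93/69.94)^(49/2).
= 1.05705^(49/2) = 3.893.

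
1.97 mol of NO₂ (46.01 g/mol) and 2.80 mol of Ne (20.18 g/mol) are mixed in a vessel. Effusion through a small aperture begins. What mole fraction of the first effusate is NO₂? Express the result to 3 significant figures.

Each component's effusion rate ∝ (its partial pressure)·(1/√M) ∝ n_i/√M_i.
So x_NO₂ in the escaping gas = (n_NO₂/√M_NO₂) / Σ(n_i/√M_i)
= (1.97/√46.01) / (1.97/√46.01 + 2.80/√20.18) = 0.2904/(0.2904 + 0.6233) = 0.318.

0.318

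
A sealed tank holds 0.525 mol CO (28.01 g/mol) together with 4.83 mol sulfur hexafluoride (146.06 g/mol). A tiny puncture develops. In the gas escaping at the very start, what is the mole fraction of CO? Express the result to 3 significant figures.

Rate_i ∝ x_i/√M_i (Graham's law weighted by mole fraction), so the effusate composition follows n_i/√M_i.
So x_CO in the escaping gas = (n_CO/√M_CO) / Σ(n_i/√M_i)
= (0.525/√28.01) / (0.525/√28.01 + 4.83/√146.06) = 0.09920/(0.09920 + 0.3997) = 0.199.

0.199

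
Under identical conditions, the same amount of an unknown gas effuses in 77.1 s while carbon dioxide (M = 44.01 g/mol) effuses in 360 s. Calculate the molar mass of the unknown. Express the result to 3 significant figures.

From Graham's law, t_X/t_CO₂ = √(M_X/M_CO₂).
77.1/360 = 0.2142 = √(M_X/44.01)
M_X = 44.01 × 0.2142² = 44.01 × 0.04587 = 2.02 g/mol

2.02 g/mol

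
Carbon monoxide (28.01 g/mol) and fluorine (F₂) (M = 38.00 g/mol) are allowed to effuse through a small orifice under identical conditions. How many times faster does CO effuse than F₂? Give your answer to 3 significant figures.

1.16

Since effusion rate ∝ 1/√M, rate_CO/rate_F₂ = √(M_F₂/M_CO) = √(38.00/28.01) = √1.357 = 1.16.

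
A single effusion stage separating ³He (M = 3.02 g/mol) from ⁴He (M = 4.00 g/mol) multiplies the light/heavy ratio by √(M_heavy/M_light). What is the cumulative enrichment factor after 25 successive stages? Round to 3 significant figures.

33.5

After 25 stages the ratio has grown by (√(4.00/3.02))^25 = (4.00/3.02)^(25/2).
= 1.32450^(25/2) = 33.5.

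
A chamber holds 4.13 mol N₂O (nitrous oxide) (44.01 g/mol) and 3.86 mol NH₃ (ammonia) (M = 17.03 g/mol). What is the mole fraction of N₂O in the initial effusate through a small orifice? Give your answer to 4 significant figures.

0.3996

Effusion rate of each component ∝ n_i/√M_i (partial pressure × 1/√M).
x_N₂O(eff) = (n_N₂O/√M_N₂O) / (n_N₂O/√M_N₂O + n_NH₃/√M_NH₃)
= (4.13/√44.01) / (4.13/√44.01 + 3.86/√17.03) = 0.6226/(0.6226 + 0.9354) = 0.3996.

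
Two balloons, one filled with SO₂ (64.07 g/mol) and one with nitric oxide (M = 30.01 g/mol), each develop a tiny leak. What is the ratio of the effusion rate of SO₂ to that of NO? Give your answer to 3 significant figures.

Since effusion rate ∝ 1/√M, rate_SO₂/rate_NO = √(M_NO/M_SO₂) = √(30.01/64.07) = √0.4684 = 0.684.

0.684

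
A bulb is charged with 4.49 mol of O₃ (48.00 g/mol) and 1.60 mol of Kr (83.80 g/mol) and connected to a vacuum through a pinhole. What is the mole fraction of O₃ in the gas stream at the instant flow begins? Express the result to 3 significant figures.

Effusion rate of each component ∝ n_i/√M_i (partial pressure × 1/√M).
x_O₃(eff) = (n_O₃/√M_O₃) / (n_O₃/√M_O₃ + n_Kr/√M_Kr)
= (4.49/√48.00) / (4.49/√48.00 + 1.60/√83.80) = 0.6481/(0.6481 + 0.1748) = 0.788.

0.788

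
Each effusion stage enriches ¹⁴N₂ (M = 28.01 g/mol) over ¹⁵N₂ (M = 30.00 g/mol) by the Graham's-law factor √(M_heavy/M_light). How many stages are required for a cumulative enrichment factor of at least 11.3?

With α = √(30.00/28.01) per stage, ln α = ½ ln(1.07105) = 0.03432.
Need α^N ≥ 11.3 ⇒ N ≥ ln(11.3) / ln α = 2.425 / 0.03432 = 70.66.
Rounding up, N = 71 stages.

71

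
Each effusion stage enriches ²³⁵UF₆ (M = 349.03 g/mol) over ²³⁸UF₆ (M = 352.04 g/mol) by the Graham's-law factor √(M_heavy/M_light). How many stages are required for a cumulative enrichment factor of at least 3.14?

267

Single-stage factor α = √(352.04/349.03), so ln α = ½ ln(1.00862) = 0.004293.
Need α^N ≥ 3.14 ⇒ N ≥ ln(3.14) / ln α = 1.144 / 0.004293 = 266.50.
So at least 267 stages are needed.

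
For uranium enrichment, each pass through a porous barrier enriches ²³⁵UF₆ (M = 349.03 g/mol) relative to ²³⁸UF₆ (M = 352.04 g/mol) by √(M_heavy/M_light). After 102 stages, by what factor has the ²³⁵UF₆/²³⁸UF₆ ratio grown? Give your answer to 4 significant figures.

The single-stage factor is √(M_heavy/M_light), so 102 stages give [√(352.04/349.03)]^102 = (352.04/349.03)^(102/2).
= 1.00862^51 = 1.550.

1.550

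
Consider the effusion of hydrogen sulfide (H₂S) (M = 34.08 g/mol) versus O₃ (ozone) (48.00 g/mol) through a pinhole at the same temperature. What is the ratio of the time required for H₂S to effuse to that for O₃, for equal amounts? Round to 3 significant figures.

0.843

By Graham's law, t_H₂S/t_O₃ = √(M_H₂S/M_O₃) = √(34.08/48.00) = √0.7100 = 0.843.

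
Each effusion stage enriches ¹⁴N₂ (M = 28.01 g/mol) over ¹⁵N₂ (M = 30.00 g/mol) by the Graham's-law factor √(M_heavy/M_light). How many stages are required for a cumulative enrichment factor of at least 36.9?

106

Per stage α = (30.00/28.01)^(1/2) = 1.07105^0.5, giving ln α = 0.03432.
Need α^N ≥ 36.9 ⇒ N ≥ ln(36.9) / ln α = 3.608 / 0.03432 = 105.14.
So at least 106 stages are needed.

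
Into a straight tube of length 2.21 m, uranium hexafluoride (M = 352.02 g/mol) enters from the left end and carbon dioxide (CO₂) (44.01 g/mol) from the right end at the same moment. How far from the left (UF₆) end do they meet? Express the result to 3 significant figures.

In equal time, each gas travels a distance ∝ its rate ∝ 1/√M, so d_UF₆/d_CO₂ = √(M_CO₂/M_UF₆) = √(44.01/352.02) = 0.3536.
With d_UF₆ + d_CO₂ = 2.21 m, d_CO₂ = 2.21/(1 + 0.3536) = 1.633 m.
d_UF₆ = 2.21 − 1.633 = 0.577 m.

0.577 m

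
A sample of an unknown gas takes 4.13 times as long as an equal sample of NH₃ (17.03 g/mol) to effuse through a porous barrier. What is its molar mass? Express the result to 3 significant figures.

Since effusion rate ∝ 1/√M, t_X/t_NH₃ = √(M_X/M_NH₃).
4.13 = √(M_X/17.03)
M_X = 17.03 × 4.13² = 17.03 × 17.06 = 290 g/mol

290 g/mol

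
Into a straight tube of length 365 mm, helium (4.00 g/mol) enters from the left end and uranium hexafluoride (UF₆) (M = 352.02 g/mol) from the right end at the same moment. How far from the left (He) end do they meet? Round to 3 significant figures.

Graham's law gives d_He/d_UF₆ = rate_He/rate_UF₆ = √(M_UF₆/M_He) = √(352.02/4.00) = 9.381.
With d_He + d_UF₆ = 365 mm, d_UF₆ = 365/(1 + 9.381) = 35.16 mm.
d_He = 365 − 35.16 = 330 mm.

330 mm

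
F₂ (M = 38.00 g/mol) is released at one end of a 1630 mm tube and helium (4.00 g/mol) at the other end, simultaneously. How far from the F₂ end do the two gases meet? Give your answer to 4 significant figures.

399.3 mm

Distances travelled in equal time are proportional to diffusion rates, so d_F₂/d_He = √(M_He/M_F₂) = √(4.00/38.00) = 0.3244.
With d_F₂ + d_He = 1630 mm, d_He = 1630/(1 + 0.3244) = 1231 mm.
d_F₂ = 1630 − 1231 = 399.3 mm.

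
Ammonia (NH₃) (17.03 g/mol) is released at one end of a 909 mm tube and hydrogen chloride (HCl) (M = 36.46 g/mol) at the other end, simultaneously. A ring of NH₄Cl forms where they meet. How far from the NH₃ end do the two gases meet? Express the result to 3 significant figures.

540 mm

In equal time, each gas travels a distance ∝ its rate ∝ 1/√M, so d_NH₃/d_HCl = √(M_HCl/M_NH₃) = √(36.46/17.03) = 1.463.
With d_NH₃ + d_HCl = 909 mm, d_HCl = 909/(1 + 1.463) = 369.0 mm.
d_NH₃ = 909 − 369.0 = 540 mm.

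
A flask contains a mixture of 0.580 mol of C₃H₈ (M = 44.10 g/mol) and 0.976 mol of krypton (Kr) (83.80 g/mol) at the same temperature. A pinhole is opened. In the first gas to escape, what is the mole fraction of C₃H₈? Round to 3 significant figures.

0.450

The effusion rate of species i is ∝ p_i/√M_i ∝ n_i/√M_i.
x_C₃H₈(eff) = (n_C₃H₈/√M_C₃H₈) / (n_C₃H₈/√M_C₃H₈ + n_Kr/√M_Kr)
= (0.580/√44.10) / (0.580/√44.10 + 0.976/√83.80) = 0.08734/(0.08734 + 0.1066) = 0.450.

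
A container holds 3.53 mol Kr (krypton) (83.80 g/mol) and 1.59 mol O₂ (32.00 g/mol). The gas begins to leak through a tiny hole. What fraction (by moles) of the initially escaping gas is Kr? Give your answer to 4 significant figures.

0.5784

The effusion rate of species i is ∝ p_i/√M_i ∝ n_i/√M_i.
So x_Kr in the escaping gas = (n_Kr/√M_Kr) / Σ(n_i/√M_i)
= (3.53/√83.80) / (3.53/√83.80 + 1.59/√32.00) = 0.3856/(0.3856 + 0.2811) = 0.5784.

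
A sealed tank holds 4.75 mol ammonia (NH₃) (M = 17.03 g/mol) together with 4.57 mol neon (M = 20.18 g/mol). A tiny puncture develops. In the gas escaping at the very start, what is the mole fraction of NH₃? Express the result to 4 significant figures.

0.5308

Effusion rate of each component ∝ n_i/√M_i (partial pressure × 1/√M).
x_NH₃(eff) = (n_NH₃/√M_NH₃) / (n_NH₃/√M_NH₃ + n_Ne/√M_Ne)
= (4.75/√17.03) / (4.75/√17.03 + 4.57/√20.18) = 1.151/(1.151 + 1.017) = 0.5308.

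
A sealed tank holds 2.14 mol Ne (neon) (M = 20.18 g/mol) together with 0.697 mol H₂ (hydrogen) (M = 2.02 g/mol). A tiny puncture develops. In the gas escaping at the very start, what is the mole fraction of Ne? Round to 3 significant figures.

Each component's effusion rate ∝ (its partial pressure)·(1/√M) ∝ n_i/√M_i.
x_Ne(eff) = (n_Ne/√M_Ne) / (n_Ne/√M_Ne + n_H₂/√M_H₂)
= (2.14/√20.18) / (2.14/√20.18 + 0.697/√2.02) = 0.4764/(0.4764 + 0.4904) = 0.493.

0.493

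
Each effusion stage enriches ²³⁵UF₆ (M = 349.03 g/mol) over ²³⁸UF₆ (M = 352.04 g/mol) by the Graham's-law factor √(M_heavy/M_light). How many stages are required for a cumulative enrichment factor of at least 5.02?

With α = √(352.04/349.03) per stage, ln α = ½ ln(1.00862) = 0.004293.
Need α^N ≥ 5.02 ⇒ N ≥ ln(5.02) / ln α = 1.613 / 0.004293 = 375.79.
Minimum whole number of stages: N = 376.

376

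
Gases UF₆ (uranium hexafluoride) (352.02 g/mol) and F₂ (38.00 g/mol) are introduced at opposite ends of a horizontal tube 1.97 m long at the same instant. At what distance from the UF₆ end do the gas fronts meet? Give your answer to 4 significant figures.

Graham's law gives d_UF₆/d_F₂ = rate_UF₆/rate_F₂ = √(M_F₂/M_UF₆) = √(38.00/352.02) = 0.3286.
With d_UF₆ + d_F₂ = 1.97 m, d_F₂ = 1.97/(1 + 0.3286) = 1.483 m.
d_UF₆ = 1.97 − 1.483 = 0.4872 m.

0.4872 m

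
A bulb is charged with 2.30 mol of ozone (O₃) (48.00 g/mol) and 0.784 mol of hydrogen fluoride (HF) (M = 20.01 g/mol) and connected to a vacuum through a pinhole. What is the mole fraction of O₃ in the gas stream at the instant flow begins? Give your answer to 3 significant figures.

0.654

Rate_i ∝ x_i/√M_i (Graham's law weighted by mole fraction), so the effusate composition follows n_i/√M_i.
So x_O₃ in the escaping gas = (n_O₃/√M_O₃) / Σ(n_i/√M_i)
= (2.30/√48.00) / (2.30/√48.00 + 0.784/√20.01) = 0.3320/(0.3320 + 0.1753) = 0.654.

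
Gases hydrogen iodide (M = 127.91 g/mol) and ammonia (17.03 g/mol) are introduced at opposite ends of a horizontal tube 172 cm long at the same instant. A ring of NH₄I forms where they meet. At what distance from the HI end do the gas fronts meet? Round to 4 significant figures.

In equal time, each gas travels a distance ∝ its rate ∝ 1/√M, so d_HI/d_NH₃ = √(M_NH₃/M_HI) = √(17.03/127.91) = 0.3649.
With d_HI + d_NH₃ = 172 cm, d_NH₃ = 172/(1 + 0.3649) = 126.0 cm.
d_HI = 172 − 126.0 = 45.98 cm.

45.98 cm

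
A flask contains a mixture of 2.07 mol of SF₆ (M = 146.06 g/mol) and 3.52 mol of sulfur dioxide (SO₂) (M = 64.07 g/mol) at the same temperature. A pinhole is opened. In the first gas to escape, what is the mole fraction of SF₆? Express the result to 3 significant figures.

0.280

Rate_i ∝ x_i/√M_i (Graham's law weighted by mole fraction), so the effusate composition follows n_i/√M_i.
x_SF₆(eff) = (n_SF₆/√M_SF₆) / (n_SF₆/√M_SF₆ + n_SO₂/√M_SO₂)
= (2.07/√146.06) / (2.07/√146.06 + 3.52/√64.07) = 0.1713/(0.1713 + 0.4398) = 0.280.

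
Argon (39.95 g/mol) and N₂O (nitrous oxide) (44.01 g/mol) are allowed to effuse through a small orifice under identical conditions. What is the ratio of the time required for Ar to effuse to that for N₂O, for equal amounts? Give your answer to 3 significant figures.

0.953

Using Graham's law: t_Ar/t_N₂O = √(M_Ar/M_N₂O) = √(39.95/44.01) = √0.9077 = 0.953.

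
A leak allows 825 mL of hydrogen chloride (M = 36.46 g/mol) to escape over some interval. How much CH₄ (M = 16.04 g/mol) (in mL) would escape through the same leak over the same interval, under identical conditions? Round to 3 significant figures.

1240 mL

Using Graham's law: rate_CH₄/rate_HCl = √(M_HCl/M_CH₄) = √(36.46/16.04) = √2.273 = 1.508.
So the volume for CH₄ is 825 × 1.508 = 1240 mL.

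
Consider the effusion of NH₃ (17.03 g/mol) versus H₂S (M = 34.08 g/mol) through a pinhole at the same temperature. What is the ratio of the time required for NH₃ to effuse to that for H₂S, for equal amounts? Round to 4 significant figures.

0.7069

Using Graham's law: t_NH₃/t_H₂S = √(M_NH₃/M_H₂S) = √(17.03/34.08) = √0.4997 = 0.7069.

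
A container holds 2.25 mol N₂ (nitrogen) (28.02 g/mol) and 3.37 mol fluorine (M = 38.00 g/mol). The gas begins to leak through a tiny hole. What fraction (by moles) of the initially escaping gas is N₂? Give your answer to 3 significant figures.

0.437

Each component's effusion rate ∝ (its partial pressure)·(1/√M) ∝ n_i/√M_i.
So x_N₂ in the escaping gas = (n_N₂/√M_N₂) / Σ(n_i/√M_i)
= (2.25/√28.02) / (2.25/√28.02 + 3.37/√38.00) = 0.4251/(0.4251 + 0.5467) = 0.437.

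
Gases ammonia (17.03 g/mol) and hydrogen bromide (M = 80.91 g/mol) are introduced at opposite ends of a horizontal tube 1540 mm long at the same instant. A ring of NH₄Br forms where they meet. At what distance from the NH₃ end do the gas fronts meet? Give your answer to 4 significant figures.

1056 mm

Distances travelled in equal time are proportional to diffusion rates, so d_NH₃/d_HBr = √(M_HBr/M_NH₃) = √(80.91/17.03) = 2.180.
With d_NH₃ + d_HBr = 1540 mm, d_HBr = 1540/(1 + 2.180) = 484.3 mm.
d_NH₃ = 1540 − 484.3 = 1056 mm.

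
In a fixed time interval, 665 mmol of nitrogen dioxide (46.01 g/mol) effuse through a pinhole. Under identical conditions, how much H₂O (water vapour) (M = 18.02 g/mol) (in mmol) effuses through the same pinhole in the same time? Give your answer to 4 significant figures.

By Graham's law, rate_H₂O/rate_NO₂ = √(M_NO₂/M_H₂O) = √(46.01/18.02) = √2.553 = 1.598.
So the amount for H₂O is 665 × 1.598 = 1063 mmol.

1063 mmol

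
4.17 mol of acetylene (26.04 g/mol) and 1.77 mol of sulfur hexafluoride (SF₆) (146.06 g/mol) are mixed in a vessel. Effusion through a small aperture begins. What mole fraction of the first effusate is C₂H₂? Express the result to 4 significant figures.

0.8480

Each component's effusion rate ∝ (its partial pressure)·(1/√M) ∝ n_i/√M_i.
So x_C₂H₂ in the escaping gas = (n_C₂H₂/√M_C₂H₂) / Σ(n_i/√M_i)
= (4.17/√26.04) / (4.17/√26.04 + 1.77/√146.06) = 0.8172/(0.8172 + 0.1465) = 0.8480.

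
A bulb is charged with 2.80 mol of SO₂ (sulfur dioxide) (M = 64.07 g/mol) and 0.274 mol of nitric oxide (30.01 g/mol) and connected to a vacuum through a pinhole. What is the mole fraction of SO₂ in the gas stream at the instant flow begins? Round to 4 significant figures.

0.8749

The effusion rate of species i is ∝ p_i/√M_i ∝ n_i/√M_i.
x_SO₂(eff) = (n_SO₂/√M_SO₂) / (n_SO₂/√M_SO₂ + n_NO/√M_NO)
= (2.80/√64.07) / (2.80/√64.07 + 0.274/√30.01) = 0.3498/(0.3498 + 0.05002) = 0.8749.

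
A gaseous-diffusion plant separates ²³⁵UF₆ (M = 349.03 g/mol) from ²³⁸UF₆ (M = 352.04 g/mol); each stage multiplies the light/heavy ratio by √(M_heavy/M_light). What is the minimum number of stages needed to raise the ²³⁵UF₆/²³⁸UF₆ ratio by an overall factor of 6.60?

With α = √(352.04/349.03) per stage, ln α = ½ ln(1.00862) = 0.004293.
Need α^N ≥ 6.60 ⇒ N ≥ ln(6.60) / ln α = 1.887 / 0.004293 = 439.52.
So at least 440 stages are needed.

440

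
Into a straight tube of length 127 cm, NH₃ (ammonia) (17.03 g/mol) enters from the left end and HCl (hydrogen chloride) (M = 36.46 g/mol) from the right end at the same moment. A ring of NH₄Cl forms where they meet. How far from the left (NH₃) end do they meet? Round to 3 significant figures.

Distances travelled in equal time are proportional to diffusion rates, so d_NH₃/d_HCl = √(M_HCl/M_NH₃) = √(36.46/17.03) = 1.463.
With d_NH₃ + d_HCl = 127 cm, d_HCl = 127/(1 + 1.463) = 51.56 cm.
d_NH₃ = 127 − 51.56 = 75.4 cm.

75.4 cm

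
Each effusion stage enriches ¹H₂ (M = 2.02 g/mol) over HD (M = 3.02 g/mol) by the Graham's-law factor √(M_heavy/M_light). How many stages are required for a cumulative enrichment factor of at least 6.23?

10

Per stage α = (3.02/2.02)^(1/2) = 1.49505^0.5, giving ln α = 0.2011.
Need α^N ≥ 6.23 ⇒ N ≥ ln(6.23) / ln α = 1.829 / 0.2011 = 9.10.
Minimum whole number of stages: N = 10.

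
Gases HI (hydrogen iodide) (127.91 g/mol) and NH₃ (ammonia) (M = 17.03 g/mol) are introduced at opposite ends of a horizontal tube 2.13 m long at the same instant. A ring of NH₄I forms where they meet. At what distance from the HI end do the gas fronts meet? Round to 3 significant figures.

Distances travelled in equal time are proportional to diffusion rates, so d_HI/d_NH₃ = √(M_NH₃/M_HI) = √(17.03/127.91) = 0.3649.
With d_HI + d_NH₃ = 2.13 m, d_NH₃ = 2.13/(1 + 0.3649) = 1.561 m.
d_HI = 2.13 − 1.561 = 0.569 m.

0.569 m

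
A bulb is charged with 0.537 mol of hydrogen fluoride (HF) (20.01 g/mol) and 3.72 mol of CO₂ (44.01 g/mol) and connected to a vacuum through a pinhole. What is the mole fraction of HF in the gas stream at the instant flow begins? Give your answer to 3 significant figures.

0.176

Each component's effusion rate ∝ (its partial pressure)·(1/√M) ∝ n_i/√M_i.
So x_HF in the escaping gas = (n_HF/√M_HF) / Σ(n_i/√M_i)
= (0.537/√20.01) / (0.537/√20.01 + 3.72/√44.01) = 0.1200/(0.1200 + 0.5607) = 0.176.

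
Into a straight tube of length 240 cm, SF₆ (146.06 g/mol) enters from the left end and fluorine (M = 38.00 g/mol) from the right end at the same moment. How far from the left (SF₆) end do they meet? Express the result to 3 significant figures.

81.1 cm

The fronts meet when d_SF₆ + d_F₂ = L with d_SF₆/d_F₂ = √(M_F₂/M_SF₆) (Graham's law). Here √(M_F₂/M_SF₆) = √(38.00/146.06) = 0.5101.
With d_SF₆ + d_F₂ = 240 cm, d_F₂ = 240/(1 + 0.5101) = 158.9 cm.
d_SF₆ = 240 − 158.9 = 81.1 cm.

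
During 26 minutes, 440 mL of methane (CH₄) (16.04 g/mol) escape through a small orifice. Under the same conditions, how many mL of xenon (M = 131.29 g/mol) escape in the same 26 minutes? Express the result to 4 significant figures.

153.8 mL

Using Graham's law: rate_Xe/rate_CH₄ = √(M_CH₄/M_Xe) = √(16.04/131.29) = √0.1222 = 0.3495.
So the volume for Xe is 440 × 0.3495 = 153.8 mL.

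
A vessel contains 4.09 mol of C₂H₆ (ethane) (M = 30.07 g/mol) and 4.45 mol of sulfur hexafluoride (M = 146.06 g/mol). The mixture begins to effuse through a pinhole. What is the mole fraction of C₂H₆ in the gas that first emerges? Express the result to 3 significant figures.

0.669

Rate_i ∝ x_i/√M_i (Graham's law weighted by mole fraction), so the effusate composition follows n_i/√M_i.
Mole fraction of C₂H₆ in the effusate = (n_C₂H₆/√M_C₂H₆) / (n_C₂H₆/√M_C₂H₆ + n_SF₆/√M_SF₆)
= (4.09/√30.07) / (4.09/√30.07 + 4.45/√146.06) = 0.7459/(0.7459 + 0.3682) = 0.669.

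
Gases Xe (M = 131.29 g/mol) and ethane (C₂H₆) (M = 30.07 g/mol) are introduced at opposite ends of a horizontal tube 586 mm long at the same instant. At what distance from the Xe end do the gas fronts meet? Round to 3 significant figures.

Graham's law gives d_Xe/d_C₂H₆ = rate_Xe/rate_C₂H₆ = √(M_C₂H₆/M_Xe) = √(30.07/131.29) = 0.4786.
With d_Xe + d_C₂H₆ = 586 mm, d_C₂H₆ = 586/(1 + 0.4786) = 396.3 mm.
d_Xe = 586 − 396.3 = 190 mm.

190 mm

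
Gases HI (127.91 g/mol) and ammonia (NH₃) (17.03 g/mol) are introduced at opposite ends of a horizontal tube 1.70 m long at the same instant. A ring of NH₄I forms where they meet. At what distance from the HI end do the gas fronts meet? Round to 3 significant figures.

0.454 m

Distances travelled in equal time are proportional to diffusion rates, so d_HI/d_NH₃ = √(M_NH₃/M_HI) = √(17.03/127.91) = 0.3649.
With d_HI + d_NH₃ = 1.70 m, d_NH₃ = 1.70/(1 + 0.3649) = 1.246 m.
d_HI = 1.70 − 1.246 = 0.454 m.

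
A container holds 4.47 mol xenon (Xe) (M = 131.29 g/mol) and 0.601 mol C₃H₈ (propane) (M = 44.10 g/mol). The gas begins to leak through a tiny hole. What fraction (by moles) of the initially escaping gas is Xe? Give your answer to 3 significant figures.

Each component's effusion rate ∝ (its partial pressure)·(1/√M) ∝ n_i/√M_i.
x_Xe(eff) = (n_Xe/√M_Xe) / (n_Xe/√M_Xe + n_C₃H₈/√M_C₃H₈)
= (4.47/√131.29) / (4.47/√131.29 + 0.601/√44.10) = 0.3901/(0.3901 + 0.09050) = 0.812.

0.812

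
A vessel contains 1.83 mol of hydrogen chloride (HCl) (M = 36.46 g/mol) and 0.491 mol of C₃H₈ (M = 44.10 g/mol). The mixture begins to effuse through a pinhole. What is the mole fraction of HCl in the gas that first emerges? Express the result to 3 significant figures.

0.804

Effusion rate of each component ∝ n_i/√M_i (partial pressure × 1/√M).
x_HCl(eff) = (n_HCl/√M_HCl) / (n_HCl/√M_HCl + n_C₃H₈/√M_C₃H₈)
= (1.83/√36.46) / (1.83/√36.46 + 0.491/√44.10) = 0.3031/(0.3031 + 0.07394) = 0.804.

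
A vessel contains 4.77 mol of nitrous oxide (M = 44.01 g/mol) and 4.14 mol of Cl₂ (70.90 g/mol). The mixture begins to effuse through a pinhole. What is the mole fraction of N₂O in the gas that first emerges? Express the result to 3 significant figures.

0.594

Each component's effusion rate ∝ (its partial pressure)·(1/√M) ∝ n_i/√M_i.
Mole fraction of N₂O in the effusate = (n_N₂O/√M_N₂O) / (n_N₂O/√M_N₂O + n_Cl₂/√M_Cl₂)
= (4.77/√44.01) / (4.77/√44.01 + 4.14/√70.90) = 0.7190/(0.7190 + 0.4917) = 0.594.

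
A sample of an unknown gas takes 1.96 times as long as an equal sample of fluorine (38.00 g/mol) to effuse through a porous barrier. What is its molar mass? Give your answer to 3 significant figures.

146 g/mol

By Graham's law, t_X/t_F₂ = √(M_X/M_F₂).
1.96 = √(M_X/38.00)
M_X = 38.00 × 1.96² = 38.00 × 3.842 = 146 g/mol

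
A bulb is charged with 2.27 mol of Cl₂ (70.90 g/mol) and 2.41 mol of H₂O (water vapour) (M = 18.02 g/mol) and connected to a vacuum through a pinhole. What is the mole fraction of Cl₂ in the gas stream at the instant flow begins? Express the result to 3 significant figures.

0.322

The effusion rate of species i is ∝ p_i/√M_i ∝ n_i/√M_i.
Mole fraction of Cl₂ in the effusate = (n_Cl₂/√M_Cl₂) / (n_Cl₂/√M_Cl₂ + n_H₂O/√M_H₂O)
= (2.27/√70.90) / (2.27/√70.90 + 2.41/√18.02) = 0.2696/(0.2696 + 0.5677) = 0.322.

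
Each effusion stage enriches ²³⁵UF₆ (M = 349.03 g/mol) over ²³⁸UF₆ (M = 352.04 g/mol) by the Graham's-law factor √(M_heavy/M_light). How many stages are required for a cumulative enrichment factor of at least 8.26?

Per stage α = (352.04/349.03)^(1/2) = 1.00862^0.5, giving ln α = 0.004293.
Need α^N ≥ 8.26 ⇒ N ≥ ln(8.26) / ln α = 2.111 / 0.004293 = 491.78.
So at least 492 stages are needed.

492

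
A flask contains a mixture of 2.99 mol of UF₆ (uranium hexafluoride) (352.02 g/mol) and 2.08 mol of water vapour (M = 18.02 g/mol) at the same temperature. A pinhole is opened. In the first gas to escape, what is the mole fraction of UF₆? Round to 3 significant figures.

0.245

The effusion rate of species i is ∝ p_i/√M_i ∝ n_i/√M_i.
So x_UF₆ in the escaping gas = (n_UF₆/√M_UF₆) / Σ(n_i/√M_i)
= (2.99/√352.02) / (2.99/√352.02 + 2.08/√18.02) = 0.1594/(0.1594 + 0.4900) = 0.245.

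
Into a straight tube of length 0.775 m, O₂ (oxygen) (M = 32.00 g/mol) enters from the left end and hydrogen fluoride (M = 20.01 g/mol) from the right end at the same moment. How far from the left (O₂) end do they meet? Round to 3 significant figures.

In equal time, each gas travels a distance ∝ its rate ∝ 1/√M, so d_O₂/d_HF = √(M_HF/M_O₂) = √(20.01/32.00) = 0.7908.
With d_O₂ + d_HF = 0.775 m, d_HF = 0.775/(1 + 0.7908) = 0.4328 m.
d_O₂ = 0.775 − 0.4328 = 0.342 m.

0.342 m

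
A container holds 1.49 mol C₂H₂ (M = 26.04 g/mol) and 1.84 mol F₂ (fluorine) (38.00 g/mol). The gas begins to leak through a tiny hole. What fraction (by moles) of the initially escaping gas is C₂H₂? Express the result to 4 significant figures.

Effusion rate of each component ∝ n_i/√M_i (partial pressure × 1/√M).
So x_C₂H₂ in the escaping gas = (n_C₂H₂/√M_C₂H₂) / Σ(n_i/√M_i)
= (1.49/√26.04) / (1.49/√26.04 + 1.84/√38.00) = 0.2920/(0.2920 + 0.2985) = 0.4945.

0.4945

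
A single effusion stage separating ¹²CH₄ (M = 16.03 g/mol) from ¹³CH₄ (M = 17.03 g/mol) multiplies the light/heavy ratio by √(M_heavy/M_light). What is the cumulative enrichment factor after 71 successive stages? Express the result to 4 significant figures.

Overall factor = α^71 with α = √(17.03/16.03), i.e. (17.03/16.03)^(71/2).
= 1.06238^(71/2) = 8.570.

8.570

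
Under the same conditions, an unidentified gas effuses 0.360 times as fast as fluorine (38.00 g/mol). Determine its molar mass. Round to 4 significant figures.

Graham's law gives rate_X/rate_F₂ = √(M_F₂/M_X).
0.360 = √(38.00/M_X)
M_X = 38.00 / 0.360² = 38.00 / 0.1296 = 293.2 g/mol

293.2 g/mol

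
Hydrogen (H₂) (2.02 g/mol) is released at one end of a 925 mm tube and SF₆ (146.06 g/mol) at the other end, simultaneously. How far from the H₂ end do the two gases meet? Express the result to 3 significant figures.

In equal time, each gas travels a distance ∝ its rate ∝ 1/√M, so d_H₂/d_SF₆ = √(M_SF₆/M_H₂) = √(146.06/2.02) = 8.503.
With d_H₂ + d_SF₆ = 925 mm, d_SF₆ = 925/(1 + 8.503) = 97.33 mm.
d_H₂ = 925 − 97.33 = 828 mm.

828 mm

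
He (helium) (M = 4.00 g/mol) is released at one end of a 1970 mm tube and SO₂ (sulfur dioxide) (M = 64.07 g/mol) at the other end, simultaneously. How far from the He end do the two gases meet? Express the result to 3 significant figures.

1580 mm

The fronts meet when d_He + d_SO₂ = L with d_He/d_SO₂ = √(M_SO₂/M_He) (Graham's law). Here √(M_SO₂/M_He) = √(64.07/4.00) = 4.002.
With d_He + d_SO₂ = 1970 mm, d_SO₂ = 1970/(1 + 4.002) = 393.8 mm.
d_He = 1970 − 393.8 = 1580 mm.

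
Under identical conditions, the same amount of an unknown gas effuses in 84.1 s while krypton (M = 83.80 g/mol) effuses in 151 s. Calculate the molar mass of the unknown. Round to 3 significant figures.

26.0 g/mol

Graham's law gives t_X/t_Kr = √(M_X/M_Kr).
84.1/151 = 0.5570 = √(M_X/83.80)
M_X = 83.80 × 0.5570² = 83.80 × 0.3102 = 26.0 g/mol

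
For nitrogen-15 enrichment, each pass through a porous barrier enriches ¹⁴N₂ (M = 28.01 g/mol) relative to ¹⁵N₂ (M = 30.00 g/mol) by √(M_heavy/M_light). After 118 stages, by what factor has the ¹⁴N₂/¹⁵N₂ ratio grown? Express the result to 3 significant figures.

Each stage multiplies the ratio by α = √(30.00/28.01), so after 118 stages the overall factor is α^118 = (30.00/28.01)^(118/2).
= 1.07105^59 = 57.4.

57.4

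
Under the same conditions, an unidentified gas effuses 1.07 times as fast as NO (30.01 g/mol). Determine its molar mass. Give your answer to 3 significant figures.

26.2 g/mol

By Graham's law, rate_X/rate_NO = √(M_NO/M_X).
1.07 = √(30.01/M_X)
M_X = 30.01 / 1.07² = 30.01 / 1.145 = 26.2 g/mol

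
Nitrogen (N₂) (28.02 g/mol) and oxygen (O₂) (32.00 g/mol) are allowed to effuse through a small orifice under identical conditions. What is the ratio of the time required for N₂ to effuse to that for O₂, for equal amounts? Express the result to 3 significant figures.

0.936

From Graham's law, t_N₂/t_O₂ = √(M_N₂/M_O₂) = √(28.02/32.00) = √0.8756 = 0.936.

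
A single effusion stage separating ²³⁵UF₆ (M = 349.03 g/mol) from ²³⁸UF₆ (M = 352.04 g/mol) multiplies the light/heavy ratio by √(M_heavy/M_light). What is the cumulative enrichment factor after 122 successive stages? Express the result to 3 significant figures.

1.69

After 122 stages the ratio has grown by (√(352.04/349.03))^122 = (352.04/349.03)^(122/2).
= 1.00862^61 = 1.69.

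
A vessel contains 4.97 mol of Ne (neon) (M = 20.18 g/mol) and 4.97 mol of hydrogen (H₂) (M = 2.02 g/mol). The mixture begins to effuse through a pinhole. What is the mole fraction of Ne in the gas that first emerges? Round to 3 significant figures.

Effusion rate of each component ∝ n_i/√M_i (partial pressure × 1/√M).
Mole fraction of Ne in the effusate = (n_Ne/√M_Ne) / (n_Ne/√M_Ne + n_H₂/√M_H₂)
= (4.97/√20.18) / (4.97/√20.18 + 4.97/√2.02) = 1.106/(1.106 + 3.497) = 0.240.

0.240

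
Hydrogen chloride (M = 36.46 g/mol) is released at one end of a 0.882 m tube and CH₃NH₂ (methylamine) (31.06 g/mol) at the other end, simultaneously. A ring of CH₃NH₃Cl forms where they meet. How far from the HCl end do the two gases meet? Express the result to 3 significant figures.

Distances travelled in equal time are proportional to diffusion rates, so d_HCl/d_CH₃NH₂ = √(M_CH₃NH₂/M_HCl) = √(31.06/36.46) = 0.9230.
With d_HCl + d_CH₃NH₂ = 0.882 m, d_CH₃NH₂ = 0.882/(1 + 0.9230) = 0.4587 m.
d_HCl = 0.882 − 0.4587 = 0.423 m.

0.423 m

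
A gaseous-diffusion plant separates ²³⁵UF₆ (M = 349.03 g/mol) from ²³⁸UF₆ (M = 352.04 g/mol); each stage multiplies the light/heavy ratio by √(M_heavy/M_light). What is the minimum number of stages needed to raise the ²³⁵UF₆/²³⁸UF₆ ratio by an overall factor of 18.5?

680

With α = √(352.04/349.03) per stage, ln α = ½ ln(1.00862) = 0.004293.
Need α^N ≥ 18.5 ⇒ N ≥ ln(18.5) / ln α = 2.918 / 0.004293 = 679.58.
Minimum whole number of stages: N = 680.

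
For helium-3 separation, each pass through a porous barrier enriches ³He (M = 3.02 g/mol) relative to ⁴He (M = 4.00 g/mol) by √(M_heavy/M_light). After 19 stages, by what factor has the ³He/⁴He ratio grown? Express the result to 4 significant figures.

14.44

After 19 stages the ratio has grown by (√(4.00/3.02))^19 = (4.00/3.02)^(19/2).
= 1.32450^(19/2) = 14.44.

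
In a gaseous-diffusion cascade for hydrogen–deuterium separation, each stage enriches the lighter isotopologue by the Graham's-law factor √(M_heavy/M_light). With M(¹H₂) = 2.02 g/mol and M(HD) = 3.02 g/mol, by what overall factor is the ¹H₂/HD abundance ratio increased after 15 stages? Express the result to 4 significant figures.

20.41

The single-stage factor is √(M_heavy/M_light), so 15 stages give [√(3.02/2.02)]^15 = (3.02/2.02)^(15/2).
= 1.49505^(15/2) = 20.41.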